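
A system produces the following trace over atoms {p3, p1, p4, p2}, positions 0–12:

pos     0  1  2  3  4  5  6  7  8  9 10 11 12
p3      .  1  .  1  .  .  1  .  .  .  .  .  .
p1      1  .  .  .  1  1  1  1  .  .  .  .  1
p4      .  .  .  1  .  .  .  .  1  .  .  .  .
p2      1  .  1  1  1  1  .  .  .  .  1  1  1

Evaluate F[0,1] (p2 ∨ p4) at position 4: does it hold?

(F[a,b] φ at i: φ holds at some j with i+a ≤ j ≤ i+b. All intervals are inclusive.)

Check (p2 ∨ p4) at each j in [4,5]:
  j=4: true
  j=5: true
Found at j=4 → formula holds.

Yes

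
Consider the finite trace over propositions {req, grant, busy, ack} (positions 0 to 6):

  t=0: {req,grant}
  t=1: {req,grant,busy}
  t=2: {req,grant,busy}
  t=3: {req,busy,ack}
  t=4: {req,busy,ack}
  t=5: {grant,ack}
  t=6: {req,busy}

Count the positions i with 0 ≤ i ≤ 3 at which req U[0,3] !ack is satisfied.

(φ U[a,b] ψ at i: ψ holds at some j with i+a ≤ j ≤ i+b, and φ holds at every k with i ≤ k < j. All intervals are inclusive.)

Evaluate at each i in [0,3]:
  i=0: ✓ (rhs at j=0)
  i=1: ✓ (rhs at j=1)
  i=2: ✓ (rhs at j=2)
  i=3: ✗ (lhs fails at k=5 before rhs at j=6)
Positions where it holds: {0, 1, 2} → 3.

3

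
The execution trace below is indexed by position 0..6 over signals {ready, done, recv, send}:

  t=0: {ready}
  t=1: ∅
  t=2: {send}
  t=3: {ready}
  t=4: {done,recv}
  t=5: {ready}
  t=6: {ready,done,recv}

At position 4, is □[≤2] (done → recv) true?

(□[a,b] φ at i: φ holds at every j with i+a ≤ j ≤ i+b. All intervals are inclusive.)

Holds

Check (done → recv) at every j in [4,6]:
  j=4: antecedent true; consequent true → ✓
  j=5: antecedent false → ✓
  j=6: antecedent true; consequent true → ✓
All positions satisfy it → formula holds.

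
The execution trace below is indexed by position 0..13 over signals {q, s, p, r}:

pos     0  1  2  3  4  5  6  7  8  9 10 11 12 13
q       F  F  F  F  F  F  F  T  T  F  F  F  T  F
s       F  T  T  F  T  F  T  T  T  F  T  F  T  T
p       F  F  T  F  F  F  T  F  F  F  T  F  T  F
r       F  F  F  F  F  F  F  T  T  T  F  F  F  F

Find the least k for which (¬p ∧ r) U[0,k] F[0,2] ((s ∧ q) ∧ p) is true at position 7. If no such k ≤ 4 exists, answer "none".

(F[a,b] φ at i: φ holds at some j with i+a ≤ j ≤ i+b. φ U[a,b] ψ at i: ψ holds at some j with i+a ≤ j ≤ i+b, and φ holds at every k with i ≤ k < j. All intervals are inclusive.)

3

Need earliest j ≥ 7 with F[0,2] ((s ∧ q) ∧ p), and (¬p ∧ r) at every k in [7,j-1].
  j=7: rhs fails.
  j=8: rhs fails.
  j=9: rhs fails.
  j=10: rhs holds; lhs holds on [7,9]. k = 3.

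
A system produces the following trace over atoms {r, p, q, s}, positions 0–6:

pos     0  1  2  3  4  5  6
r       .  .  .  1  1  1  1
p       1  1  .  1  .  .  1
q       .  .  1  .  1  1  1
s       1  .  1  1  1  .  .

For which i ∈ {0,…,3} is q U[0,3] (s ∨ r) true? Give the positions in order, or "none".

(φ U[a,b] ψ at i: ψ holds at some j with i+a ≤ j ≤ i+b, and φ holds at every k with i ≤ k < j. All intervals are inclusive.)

Evaluate at each i in [0,3]:
  i=0: ✓ (rhs at j=0)
  i=1: ✗ (lhs fails at k=1 before rhs at j=2)
  i=2: ✓ (rhs at j=2)
  i=3: ✓ (rhs at j=3)

0, 2, 3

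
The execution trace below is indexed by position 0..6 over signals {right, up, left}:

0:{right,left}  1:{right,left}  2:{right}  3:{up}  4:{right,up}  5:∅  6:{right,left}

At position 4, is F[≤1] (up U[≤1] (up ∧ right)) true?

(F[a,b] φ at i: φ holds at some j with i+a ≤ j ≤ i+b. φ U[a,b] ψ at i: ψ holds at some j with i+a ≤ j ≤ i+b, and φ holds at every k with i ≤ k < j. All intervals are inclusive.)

Holds

Check (up U[≤1] (up ∧ right)) at each j in [4,5]:
  j=4: holds
  j=5: fails
Found at j=4 → formula holds.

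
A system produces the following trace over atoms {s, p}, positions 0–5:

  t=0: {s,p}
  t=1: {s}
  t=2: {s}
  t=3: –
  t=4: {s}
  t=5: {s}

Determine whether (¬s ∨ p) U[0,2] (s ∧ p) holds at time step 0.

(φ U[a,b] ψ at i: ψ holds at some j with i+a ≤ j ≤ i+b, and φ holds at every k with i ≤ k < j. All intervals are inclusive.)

Need some j in [0,2] with (s ∧ p), and (¬s ∨ p) at every k in [0,j-1].
  j=0: (s ∧ p) holds; no prefix to check → satisfied.

Yes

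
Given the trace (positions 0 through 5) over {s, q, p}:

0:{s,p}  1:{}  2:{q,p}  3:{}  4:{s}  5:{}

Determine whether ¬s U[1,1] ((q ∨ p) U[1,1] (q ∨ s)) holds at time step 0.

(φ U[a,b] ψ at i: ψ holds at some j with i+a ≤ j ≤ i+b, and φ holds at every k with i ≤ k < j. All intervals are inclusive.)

False

Need some j in [1,1] with ((q ∨ p) U[1,1] (q ∨ s)), and ¬s at every k in [0,j-1].
  j=1: ((q ∨ p) U[1,1] (q ∨ s)) — fails.
No j in the window works → until fails.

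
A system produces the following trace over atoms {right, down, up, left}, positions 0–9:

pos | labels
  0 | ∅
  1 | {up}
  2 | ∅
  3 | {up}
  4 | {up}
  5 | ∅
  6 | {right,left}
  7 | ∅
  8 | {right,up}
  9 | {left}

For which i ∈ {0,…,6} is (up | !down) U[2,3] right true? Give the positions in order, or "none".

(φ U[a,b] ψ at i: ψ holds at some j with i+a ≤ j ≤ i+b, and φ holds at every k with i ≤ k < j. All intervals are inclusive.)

Evaluate at each i in [0,6]:
  i=0: ✗ (no rhs in [2,3])
  i=1: ✗ (no rhs in [3,4])
  i=2: ✗ (no rhs in [4,5])
  i=3: ✓ (rhs at j=6; lhs holds on [3,5])
  i=4: ✓ (rhs at j=6; lhs holds on [4,5])
  i=5: ✓ (rhs at j=8; lhs holds on [5,7])
  i=6: ✓ (rhs at j=8; lhs holds on [6,7])

3, 4, 5, 6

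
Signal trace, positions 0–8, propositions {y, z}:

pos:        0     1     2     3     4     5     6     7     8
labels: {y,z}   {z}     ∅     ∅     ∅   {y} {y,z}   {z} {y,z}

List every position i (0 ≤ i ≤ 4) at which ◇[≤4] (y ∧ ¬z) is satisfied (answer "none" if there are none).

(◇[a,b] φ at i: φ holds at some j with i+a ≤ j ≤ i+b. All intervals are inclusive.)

Evaluate at each i in [0,4]:
  i=0: ✗ (none in [0,4])
  i=1: ✓ (witness j=5)
  i=2: ✓ (witness j=5)
  i=3: ✓ (witness j=5)
  i=4: ✓ (witness j=5)

1, 2, 3, 4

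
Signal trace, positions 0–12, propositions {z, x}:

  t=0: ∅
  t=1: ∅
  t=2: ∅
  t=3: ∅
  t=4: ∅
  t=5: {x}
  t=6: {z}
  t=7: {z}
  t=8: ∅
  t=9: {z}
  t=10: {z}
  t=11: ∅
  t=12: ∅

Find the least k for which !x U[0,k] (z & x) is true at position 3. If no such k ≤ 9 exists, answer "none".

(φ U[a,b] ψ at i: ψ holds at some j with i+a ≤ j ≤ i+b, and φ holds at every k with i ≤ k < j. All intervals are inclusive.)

none

Need earliest j ≥ 3 with (z & x), and !x at every k in [3,j-1].
  j=3: rhs fails.
  j=4: rhs fails.
  j=5: rhs fails.
  j=6: rhs fails.
  j=7: rhs fails.
  j=8: rhs fails.
  j=9: rhs fails.
  j=10: rhs fails.
  j=11: rhs fails.
  j=12: rhs fails.
No witness within the range → none.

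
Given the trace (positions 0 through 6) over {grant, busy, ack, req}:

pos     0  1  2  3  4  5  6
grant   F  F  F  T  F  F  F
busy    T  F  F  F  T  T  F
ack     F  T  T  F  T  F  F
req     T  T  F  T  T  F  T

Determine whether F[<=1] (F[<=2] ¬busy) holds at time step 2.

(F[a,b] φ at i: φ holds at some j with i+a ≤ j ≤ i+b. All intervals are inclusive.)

Yes

Check F[<=2] ¬busy at each j in [2,3]:
  j=2: holds (witness at 2)
  j=3: holds (witness at 3)
Found at j=2 → formula holds.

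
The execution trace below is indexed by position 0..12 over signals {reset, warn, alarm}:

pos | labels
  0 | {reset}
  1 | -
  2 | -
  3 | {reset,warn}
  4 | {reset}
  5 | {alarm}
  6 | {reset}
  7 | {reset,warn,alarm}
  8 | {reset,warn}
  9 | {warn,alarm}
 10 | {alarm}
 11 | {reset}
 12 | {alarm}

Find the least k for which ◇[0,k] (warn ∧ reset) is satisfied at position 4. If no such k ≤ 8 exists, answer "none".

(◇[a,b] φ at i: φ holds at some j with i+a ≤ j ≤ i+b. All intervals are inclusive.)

3

Scan j = 4,5,… for (warn ∧ reset):
  j=4: fails
  j=5: fails
  j=6: fails
  j=7: holds
First hit at j=7, so smallest k = 7-4 = 3.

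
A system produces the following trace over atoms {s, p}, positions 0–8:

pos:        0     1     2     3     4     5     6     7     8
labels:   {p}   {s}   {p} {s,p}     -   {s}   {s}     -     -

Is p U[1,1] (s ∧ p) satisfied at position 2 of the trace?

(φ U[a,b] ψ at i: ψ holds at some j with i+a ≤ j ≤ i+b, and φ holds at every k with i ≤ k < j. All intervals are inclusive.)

Yes

Need some j in [3,3] with (s ∧ p), and p at every k in [2,j-1].
  j=3: (s ∧ p) holds; p holds at every k in [2,2] → satisfied.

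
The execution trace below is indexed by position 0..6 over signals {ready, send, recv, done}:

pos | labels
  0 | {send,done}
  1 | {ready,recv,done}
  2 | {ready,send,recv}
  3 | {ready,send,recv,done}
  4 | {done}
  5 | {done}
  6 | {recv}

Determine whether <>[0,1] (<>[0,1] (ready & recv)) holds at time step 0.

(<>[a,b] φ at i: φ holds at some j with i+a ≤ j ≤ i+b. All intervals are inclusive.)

Check <>[0,1] (ready & recv) at each j in [0,1]:
  j=0: holds (witness at 1)
  j=1: holds (witness at 1)
Found at j=0 → formula holds.

True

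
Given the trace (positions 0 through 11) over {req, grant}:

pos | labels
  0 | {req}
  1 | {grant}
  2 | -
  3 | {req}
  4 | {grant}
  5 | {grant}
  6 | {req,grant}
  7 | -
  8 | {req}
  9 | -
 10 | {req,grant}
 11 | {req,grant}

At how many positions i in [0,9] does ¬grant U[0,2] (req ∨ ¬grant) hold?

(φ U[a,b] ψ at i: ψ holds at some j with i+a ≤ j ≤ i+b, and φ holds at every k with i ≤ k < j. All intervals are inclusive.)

Evaluate at each i in [0,9]:
  i=0: ✓ (rhs at j=0)
  i=1: ✗ (lhs fails at k=1 before rhs at j=2)
  i=2: ✓ (rhs at j=2)
  i=3: ✓ (rhs at j=3)
  i=4: ✗ (lhs fails at k=4 before rhs at j=6)
  i=5: ✗ (lhs fails at k=5 before rhs at j=6)
  i=6: ✓ (rhs at j=6)
  i=7: ✓ (rhs at j=7)
  i=8: ✓ (rhs at j=8)
  i=9: ✓ (rhs at j=9)
Positions where it holds: {0, 2, 3, 6, 7, 8, 9} → 7.

7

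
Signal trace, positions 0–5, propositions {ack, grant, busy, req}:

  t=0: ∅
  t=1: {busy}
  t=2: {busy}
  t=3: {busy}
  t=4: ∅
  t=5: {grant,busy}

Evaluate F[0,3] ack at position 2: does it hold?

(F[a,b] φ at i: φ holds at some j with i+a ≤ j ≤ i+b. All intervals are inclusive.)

Check ack at each j in [2,5]:
  j=2: false
  j=3: false
  j=4: false
  j=5: false
No position in the window satisfies it → formula fails.

Does not hold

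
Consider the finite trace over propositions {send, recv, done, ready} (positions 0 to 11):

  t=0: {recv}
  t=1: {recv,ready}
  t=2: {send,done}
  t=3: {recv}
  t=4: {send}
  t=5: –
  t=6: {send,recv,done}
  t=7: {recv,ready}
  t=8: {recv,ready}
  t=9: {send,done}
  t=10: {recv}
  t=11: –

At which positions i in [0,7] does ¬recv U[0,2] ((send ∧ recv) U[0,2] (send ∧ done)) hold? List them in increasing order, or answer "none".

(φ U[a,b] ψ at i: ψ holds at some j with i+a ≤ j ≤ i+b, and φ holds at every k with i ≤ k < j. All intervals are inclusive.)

2, 4, 5, 6

Evaluate at each i in [0,7]:
  i=0: ✗ (lhs fails at k=0 before rhs at j=2)
  i=1: ✗ (lhs fails at k=1 before rhs at j=2)
  i=2: ✓ (rhs at j=2)
  i=3: ✗ (no rhs in [3,5])
  i=4: ✓ (rhs at j=6; lhs holds on [4,5])
  i=5: ✓ (rhs at j=6; lhs holds on [5,5])
  i=6: ✓ (rhs at j=6)
  i=7: ✗ (lhs fails at k=7 before rhs at j=9)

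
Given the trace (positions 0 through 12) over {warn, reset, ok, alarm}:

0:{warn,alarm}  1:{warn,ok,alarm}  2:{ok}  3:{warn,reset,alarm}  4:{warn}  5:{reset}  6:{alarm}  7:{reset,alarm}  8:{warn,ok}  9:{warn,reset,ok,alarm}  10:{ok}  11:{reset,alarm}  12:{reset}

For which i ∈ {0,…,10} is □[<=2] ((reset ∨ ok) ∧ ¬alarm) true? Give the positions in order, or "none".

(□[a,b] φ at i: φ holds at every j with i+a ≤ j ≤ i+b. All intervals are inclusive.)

Evaluate at each i in [0,10]:
  i=0: ✗ (fails at j=0)
  i=1: ✗ (fails at j=1)
  i=2: ✗ (fails at j=3)
  i=3: ✗ (fails at j=3)
  i=4: ✗ (fails at j=4)
  i=5: ✗ (fails at j=6)
  i=6: ✗ (fails at j=6)
  i=7: ✗ (fails at j=7)
  i=8: ✗ (fails at j=9)
  i=9: ✗ (fails at j=9)
  i=10: ✗ (fails at j=11)

none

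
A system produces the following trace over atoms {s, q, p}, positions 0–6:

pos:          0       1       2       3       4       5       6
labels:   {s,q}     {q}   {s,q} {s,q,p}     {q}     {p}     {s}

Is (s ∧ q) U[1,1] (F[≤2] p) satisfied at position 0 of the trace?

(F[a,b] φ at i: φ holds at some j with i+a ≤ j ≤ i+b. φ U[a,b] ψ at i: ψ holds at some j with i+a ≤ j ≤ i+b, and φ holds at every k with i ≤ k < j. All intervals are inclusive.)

Need some j in [1,1] with F[≤2] p, and (s ∧ q) at every k in [0,j-1].
  j=1: F[≤2] p holds; (s ∧ q) holds at every k in [0,0] → satisfied.

Yes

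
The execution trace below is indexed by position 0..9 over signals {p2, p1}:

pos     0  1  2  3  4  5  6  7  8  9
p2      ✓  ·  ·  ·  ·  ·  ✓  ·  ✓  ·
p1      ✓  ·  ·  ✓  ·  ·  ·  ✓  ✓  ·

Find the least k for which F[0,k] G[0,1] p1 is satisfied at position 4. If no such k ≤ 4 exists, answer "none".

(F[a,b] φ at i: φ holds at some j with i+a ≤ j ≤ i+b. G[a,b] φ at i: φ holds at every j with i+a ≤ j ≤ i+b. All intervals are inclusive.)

3

Scan j = 4,5,… for G[0,1] p1:
  j=4: fails
  j=5: fails
  j=6: fails
  j=7: holds
First hit at j=7, so smallest k = 7-4 = 3.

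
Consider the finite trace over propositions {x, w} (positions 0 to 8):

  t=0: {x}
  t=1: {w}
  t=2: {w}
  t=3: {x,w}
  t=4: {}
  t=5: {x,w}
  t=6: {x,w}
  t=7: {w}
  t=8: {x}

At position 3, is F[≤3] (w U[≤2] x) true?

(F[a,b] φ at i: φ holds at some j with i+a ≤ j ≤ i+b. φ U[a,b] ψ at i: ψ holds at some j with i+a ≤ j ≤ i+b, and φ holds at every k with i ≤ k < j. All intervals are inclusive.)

True

Check (w U[≤2] x) at each j in [3,6]:
  j=3: holds
  j=4: fails
  j=5: holds
  j=6: holds
Found at j=3 → formula holds.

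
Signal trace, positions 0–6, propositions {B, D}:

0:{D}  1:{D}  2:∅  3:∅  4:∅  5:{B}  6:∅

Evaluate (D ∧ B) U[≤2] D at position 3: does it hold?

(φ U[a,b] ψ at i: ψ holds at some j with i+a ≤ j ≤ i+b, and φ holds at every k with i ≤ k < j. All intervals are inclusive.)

No

Need some j in [3,5] with D, and (D ∧ B) at every k in [3,j-1].
  j=3: D false.
  j=4: D false.
  j=5: D false.
No j in the window works → until fails.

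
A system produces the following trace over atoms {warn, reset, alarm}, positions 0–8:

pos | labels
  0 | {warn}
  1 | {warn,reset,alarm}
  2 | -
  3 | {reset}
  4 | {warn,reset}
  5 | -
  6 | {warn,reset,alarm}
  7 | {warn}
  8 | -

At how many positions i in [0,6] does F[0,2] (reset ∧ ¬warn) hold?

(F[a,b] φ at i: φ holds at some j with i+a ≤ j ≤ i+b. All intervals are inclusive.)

Evaluate at each i in [0,6]:
  i=0: ✗ (none in [0,2])
  i=1: ✓ (witness j=3)
  i=2: ✓ (witness j=3)
  i=3: ✓ (witness j=3)
  i=4: ✗ (none in [4,6])
  i=5: ✗ (none in [5,7])
  i=6: ✗ (none in [6,8])
Positions where it holds: {1, 2, 3} → 3.

3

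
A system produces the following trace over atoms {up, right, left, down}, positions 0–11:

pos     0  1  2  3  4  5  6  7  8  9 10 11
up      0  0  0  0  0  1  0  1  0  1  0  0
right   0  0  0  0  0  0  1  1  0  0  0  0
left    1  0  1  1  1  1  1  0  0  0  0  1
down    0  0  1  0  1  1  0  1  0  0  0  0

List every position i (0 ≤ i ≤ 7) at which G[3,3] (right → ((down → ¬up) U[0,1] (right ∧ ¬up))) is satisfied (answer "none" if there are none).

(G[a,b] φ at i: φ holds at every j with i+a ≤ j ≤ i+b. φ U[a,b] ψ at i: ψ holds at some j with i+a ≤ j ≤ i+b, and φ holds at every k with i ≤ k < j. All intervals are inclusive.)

0, 1, 2, 3, 5, 6, 7

Evaluate at each i in [0,7]:
  i=0: ✓ (all of [3,3])
  i=1: ✓ (all of [4,4])
  i=2: ✓ (all of [5,5])
  i=3: ✓ (all of [6,6])
  i=4: ✗ (fails at j=7)
  i=5: ✓ (all of [8,8])
  i=6: ✓ (all of [9,9])
  i=7: ✓ (all of [10,10])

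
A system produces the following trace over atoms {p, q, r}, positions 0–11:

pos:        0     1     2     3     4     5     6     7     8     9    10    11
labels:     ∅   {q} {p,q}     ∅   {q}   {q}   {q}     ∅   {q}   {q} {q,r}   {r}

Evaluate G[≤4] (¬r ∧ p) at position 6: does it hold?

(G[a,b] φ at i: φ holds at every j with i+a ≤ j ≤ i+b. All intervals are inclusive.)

No

Check (¬r ∧ p) at every j in [6,10]:
  j=6: false
  j=7: false
  j=8: false
  j=9: false
  j=10: false
Fails at j=6 → formula fails.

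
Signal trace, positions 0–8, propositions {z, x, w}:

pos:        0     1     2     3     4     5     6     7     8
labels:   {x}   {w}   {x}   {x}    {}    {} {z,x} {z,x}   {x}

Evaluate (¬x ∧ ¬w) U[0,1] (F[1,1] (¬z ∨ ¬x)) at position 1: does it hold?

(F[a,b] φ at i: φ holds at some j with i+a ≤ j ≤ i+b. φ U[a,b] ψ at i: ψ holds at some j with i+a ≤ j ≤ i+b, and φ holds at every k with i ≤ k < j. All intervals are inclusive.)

Holds

Need some j in [1,2] with F[1,1] (¬z ∨ ¬x), and (¬x ∧ ¬w) at every k in [1,j-1].
  j=1: F[1,1] (¬z ∨ ¬x) holds; no prefix to check → satisfied.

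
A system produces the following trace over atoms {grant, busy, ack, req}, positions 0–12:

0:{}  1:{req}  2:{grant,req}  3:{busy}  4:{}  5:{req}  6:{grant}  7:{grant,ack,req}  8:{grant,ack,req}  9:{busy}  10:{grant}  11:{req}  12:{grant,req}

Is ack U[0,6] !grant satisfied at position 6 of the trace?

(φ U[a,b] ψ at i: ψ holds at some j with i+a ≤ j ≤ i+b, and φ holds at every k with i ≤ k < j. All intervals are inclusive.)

Does not hold

Need some j in [6,12] with !grant, and ack at every k in [6,j-1].
  j=6: !grant false.
  j=7: !grant false.
  j=8: !grant false.
  j=9: !grant holds, but ack fails at k=6 → not this j.
  j=10: !grant false.
  j=11: !grant holds, but ack fails at k=6 → not this j.
  j=12: !grant false.
No j in the window works → until fails.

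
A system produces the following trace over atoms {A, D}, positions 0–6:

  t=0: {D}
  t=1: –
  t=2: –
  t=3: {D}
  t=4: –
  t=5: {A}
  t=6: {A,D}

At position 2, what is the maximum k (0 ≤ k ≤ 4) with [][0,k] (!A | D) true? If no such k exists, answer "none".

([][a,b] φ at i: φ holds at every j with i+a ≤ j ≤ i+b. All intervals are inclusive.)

(!A | D) must hold from j=2 onward; find where it first fails.
  j=2: holds
  j=3: holds
  j=4: holds
  j=5: fails
Holds on [2,4], so largest k = 2.

2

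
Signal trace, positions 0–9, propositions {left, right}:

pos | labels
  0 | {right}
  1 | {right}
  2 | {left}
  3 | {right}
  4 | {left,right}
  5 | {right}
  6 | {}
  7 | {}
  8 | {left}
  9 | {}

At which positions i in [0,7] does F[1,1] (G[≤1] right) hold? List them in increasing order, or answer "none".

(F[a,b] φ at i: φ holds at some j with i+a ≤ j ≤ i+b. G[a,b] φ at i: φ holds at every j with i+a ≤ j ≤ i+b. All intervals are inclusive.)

Evaluate at each i in [0,7]:
  i=0: ✗ (none in [1,1])
  i=1: ✗ (none in [2,2])
  i=2: ✓ (witness j=3)
  i=3: ✓ (witness j=4)
  i=4: ✗ (none in [5,5])
  i=5: ✗ (none in [6,6])
  i=6: ✗ (none in [7,7])
  i=7: ✗ (none in [8,8])

2, 3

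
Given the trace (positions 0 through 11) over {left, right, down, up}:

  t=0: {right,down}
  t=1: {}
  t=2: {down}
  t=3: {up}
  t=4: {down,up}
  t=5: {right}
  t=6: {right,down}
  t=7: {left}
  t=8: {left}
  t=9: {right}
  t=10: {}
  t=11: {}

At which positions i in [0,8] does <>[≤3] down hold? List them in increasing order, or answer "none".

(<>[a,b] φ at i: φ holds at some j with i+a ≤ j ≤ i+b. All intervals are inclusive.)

Evaluate at each i in [0,8]:
  i=0: ✓ (witness j=0)
  i=1: ✓ (witness j=2)
  i=2: ✓ (witness j=2)
  i=3: ✓ (witness j=4)
  i=4: ✓ (witness j=4)
  i=5: ✓ (witness j=6)
  i=6: ✓ (witness j=6)
  i=7: ✗ (none in [7,10])
  i=8: ✗ (none in [8,11])

0, 1, 2, 3, 4, 5, 6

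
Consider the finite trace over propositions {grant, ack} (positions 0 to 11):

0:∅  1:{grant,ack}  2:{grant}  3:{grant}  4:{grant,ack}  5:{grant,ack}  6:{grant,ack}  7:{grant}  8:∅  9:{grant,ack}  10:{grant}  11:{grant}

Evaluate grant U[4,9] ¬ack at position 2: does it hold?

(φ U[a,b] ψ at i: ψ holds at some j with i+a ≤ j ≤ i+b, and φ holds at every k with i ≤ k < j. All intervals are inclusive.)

Need some j in [6,11] with ¬ack, and grant at every k in [2,j-1].
  j=6: ¬ack false.
  j=7: ¬ack holds; grant holds at every k in [2,6] → satisfied.

Yes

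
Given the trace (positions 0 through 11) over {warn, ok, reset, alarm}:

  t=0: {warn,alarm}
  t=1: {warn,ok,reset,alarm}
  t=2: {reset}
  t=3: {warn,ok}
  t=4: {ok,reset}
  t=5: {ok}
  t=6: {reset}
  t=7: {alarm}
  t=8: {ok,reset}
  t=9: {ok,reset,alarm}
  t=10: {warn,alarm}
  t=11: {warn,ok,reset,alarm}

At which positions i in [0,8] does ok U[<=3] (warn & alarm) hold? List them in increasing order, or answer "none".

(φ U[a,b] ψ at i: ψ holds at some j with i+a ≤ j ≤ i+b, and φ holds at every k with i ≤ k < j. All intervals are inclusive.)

0, 1, 8

Evaluate at each i in [0,8]:
  i=0: ✓ (rhs at j=0)
  i=1: ✓ (rhs at j=1)
  i=2: ✗ (no rhs in [2,5])
  i=3: ✗ (no rhs in [3,6])
  i=4: ✗ (no rhs in [4,7])
  i=5: ✗ (no rhs in [5,8])
  i=6: ✗ (no rhs in [6,9])
  i=7: ✗ (lhs fails at k=7 before rhs at j=10)
  i=8: ✓ (rhs at j=10; lhs holds on [8,9])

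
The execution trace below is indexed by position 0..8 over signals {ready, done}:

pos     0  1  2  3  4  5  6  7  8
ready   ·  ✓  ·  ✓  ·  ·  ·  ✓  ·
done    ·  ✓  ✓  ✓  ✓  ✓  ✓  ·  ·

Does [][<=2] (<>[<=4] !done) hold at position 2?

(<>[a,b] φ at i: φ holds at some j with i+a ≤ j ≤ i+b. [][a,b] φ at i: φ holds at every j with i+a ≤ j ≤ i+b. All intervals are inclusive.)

Check <>[<=4] !done at every j in [2,4]:
  j=2: fails (none in [2,6])
  j=3: holds (witness at 7)
  j=4: holds (witness at 7)
Fails at j=2 → formula fails.

Does not hold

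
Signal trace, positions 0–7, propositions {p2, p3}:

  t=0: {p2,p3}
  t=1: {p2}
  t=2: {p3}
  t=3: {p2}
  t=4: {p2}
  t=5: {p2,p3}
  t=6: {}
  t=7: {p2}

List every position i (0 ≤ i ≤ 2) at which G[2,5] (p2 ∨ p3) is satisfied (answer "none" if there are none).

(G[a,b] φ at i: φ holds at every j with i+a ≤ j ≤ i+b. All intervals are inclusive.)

0

Evaluate at each i in [0,2]:
  i=0: ✓ (all of [2,5])
  i=1: ✗ (fails at j=6)
  i=2: ✗ (fails at j=6)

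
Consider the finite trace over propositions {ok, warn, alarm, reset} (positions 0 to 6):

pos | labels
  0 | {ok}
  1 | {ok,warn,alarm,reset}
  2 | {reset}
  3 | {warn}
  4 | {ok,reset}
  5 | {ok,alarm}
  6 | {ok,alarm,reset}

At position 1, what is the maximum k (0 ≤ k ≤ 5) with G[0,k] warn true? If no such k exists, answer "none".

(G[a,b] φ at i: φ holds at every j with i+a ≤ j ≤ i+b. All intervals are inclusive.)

warn must hold from j=1 onward; find where it first fails.
  j=1: holds
  j=2: fails
Holds on [1,1], so largest k = 0.

0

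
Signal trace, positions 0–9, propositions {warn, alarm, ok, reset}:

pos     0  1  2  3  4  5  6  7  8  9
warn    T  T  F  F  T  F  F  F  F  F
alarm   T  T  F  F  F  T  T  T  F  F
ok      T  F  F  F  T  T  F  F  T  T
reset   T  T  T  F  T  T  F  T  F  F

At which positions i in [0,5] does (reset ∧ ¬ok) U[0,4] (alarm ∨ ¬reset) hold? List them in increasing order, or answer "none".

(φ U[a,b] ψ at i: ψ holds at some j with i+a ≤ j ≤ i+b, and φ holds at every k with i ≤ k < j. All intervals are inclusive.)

Evaluate at each i in [0,5]:
  i=0: ✓ (rhs at j=0)
  i=1: ✓ (rhs at j=1)
  i=2: ✓ (rhs at j=3; lhs holds on [2,2])
  i=3: ✓ (rhs at j=3)
  i=4: ✗ (lhs fails at k=4 before rhs at j=5)
  i=5: ✓ (rhs at j=5)

0, 1, 2, 3, 5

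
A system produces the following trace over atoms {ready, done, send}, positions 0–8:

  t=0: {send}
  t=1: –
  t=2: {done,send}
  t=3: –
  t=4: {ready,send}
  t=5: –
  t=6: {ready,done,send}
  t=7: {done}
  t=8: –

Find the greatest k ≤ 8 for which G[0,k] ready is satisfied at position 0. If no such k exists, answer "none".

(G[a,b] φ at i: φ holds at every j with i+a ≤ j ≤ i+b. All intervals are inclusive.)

none

ready must hold from j=0 onward; find where it first fails.
  j=0: fails → no k works.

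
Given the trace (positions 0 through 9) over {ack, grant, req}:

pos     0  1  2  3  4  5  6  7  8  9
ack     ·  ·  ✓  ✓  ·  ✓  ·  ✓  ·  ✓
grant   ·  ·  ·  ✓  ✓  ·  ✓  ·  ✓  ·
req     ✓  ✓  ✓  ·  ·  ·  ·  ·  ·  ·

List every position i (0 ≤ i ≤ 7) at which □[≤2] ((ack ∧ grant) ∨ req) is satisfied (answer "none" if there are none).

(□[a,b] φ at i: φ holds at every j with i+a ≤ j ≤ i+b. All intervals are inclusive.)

0, 1

Evaluate at each i in [0,7]:
  i=0: ✓ (all of [0,2])
  i=1: ✓ (all of [1,3])
  i=2: ✗ (fails at j=4)
  i=3: ✗ (fails at j=4)
  i=4: ✗ (fails at j=4)
  i=5: ✗ (fails at j=5)
  i=6: ✗ (fails at j=6)
  i=7: ✗ (fails at j=7)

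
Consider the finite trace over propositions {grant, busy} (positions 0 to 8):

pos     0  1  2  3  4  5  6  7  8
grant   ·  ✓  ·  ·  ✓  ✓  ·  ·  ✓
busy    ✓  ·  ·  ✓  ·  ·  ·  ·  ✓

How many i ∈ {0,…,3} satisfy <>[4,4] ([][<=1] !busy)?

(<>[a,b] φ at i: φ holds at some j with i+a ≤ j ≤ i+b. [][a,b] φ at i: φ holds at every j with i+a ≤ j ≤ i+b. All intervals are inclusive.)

3

Evaluate at each i in [0,3]:
  i=0: ✓ (witness j=4)
  i=1: ✓ (witness j=5)
  i=2: ✓ (witness j=6)
  i=3: ✗ (none in [7,7])
Positions where it holds: {0, 1, 2} → 3.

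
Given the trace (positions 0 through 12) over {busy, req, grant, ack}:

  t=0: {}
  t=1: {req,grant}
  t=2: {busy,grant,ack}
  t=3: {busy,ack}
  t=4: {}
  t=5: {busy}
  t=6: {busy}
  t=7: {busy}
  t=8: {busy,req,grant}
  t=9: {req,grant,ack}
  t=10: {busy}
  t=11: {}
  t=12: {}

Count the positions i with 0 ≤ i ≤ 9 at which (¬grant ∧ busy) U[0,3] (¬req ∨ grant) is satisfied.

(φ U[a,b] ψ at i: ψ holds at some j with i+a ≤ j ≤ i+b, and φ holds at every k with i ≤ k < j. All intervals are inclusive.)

Evaluate at each i in [0,9]:
  i=0: ✓ (rhs at j=0)
  i=1: ✓ (rhs at j=1)
  i=2: ✓ (rhs at j=2)
  i=3: ✓ (rhs at j=3)
  i=4: ✓ (rhs at j=4)
  i=5: ✓ (rhs at j=5)
  i=6: ✓ (rhs at j=6)
  i=7: ✓ (rhs at j=7)
  i=8: ✓ (rhs at j=8)
  i=9: ✓ (rhs at j=9)
Positions where it holds: {0, 1, 2, 3, 4, 5, 6, 7, 8, 9} → 10.

10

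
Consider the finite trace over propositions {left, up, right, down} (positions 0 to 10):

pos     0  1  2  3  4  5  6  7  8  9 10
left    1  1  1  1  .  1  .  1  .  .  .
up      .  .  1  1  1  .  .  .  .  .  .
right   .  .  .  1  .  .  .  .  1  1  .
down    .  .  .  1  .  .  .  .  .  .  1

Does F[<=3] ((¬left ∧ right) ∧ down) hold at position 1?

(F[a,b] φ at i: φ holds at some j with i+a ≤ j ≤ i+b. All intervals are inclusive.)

No

Check ((¬left ∧ right) ∧ down) at each j in [1,4]:
  j=1: false
  j=2: false
  j=3: false
  j=4: false
No position in the window satisfies it → formula fails.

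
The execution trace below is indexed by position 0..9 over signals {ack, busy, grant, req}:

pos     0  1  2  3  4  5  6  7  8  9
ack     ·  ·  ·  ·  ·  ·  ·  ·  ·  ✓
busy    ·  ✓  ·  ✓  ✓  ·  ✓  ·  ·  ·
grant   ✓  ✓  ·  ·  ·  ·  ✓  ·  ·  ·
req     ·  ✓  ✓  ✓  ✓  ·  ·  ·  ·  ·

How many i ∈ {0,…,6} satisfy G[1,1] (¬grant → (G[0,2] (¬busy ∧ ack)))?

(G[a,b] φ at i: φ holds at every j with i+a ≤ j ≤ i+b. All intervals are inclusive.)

Evaluate at each i in [0,6]:
  i=0: ✓ (all of [1,1])
  i=1: ✗ (fails at j=2)
  i=2: ✗ (fails at j=3)
  i=3: ✗ (fails at j=4)
  i=4: ✗ (fails at j=5)
  i=5: ✓ (all of [6,6])
  i=6: ✗ (fails at j=7)
Positions where it holds: {0, 5} → 2.

2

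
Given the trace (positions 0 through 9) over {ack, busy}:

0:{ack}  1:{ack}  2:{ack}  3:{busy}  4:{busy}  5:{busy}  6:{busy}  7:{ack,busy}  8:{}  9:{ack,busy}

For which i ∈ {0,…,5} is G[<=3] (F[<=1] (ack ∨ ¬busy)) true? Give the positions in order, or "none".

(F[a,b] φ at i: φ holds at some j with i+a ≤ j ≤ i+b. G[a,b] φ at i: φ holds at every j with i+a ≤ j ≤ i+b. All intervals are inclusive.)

Evaluate at each i in [0,5]:
  i=0: ✗ (fails at j=3)
  i=1: ✗ (fails at j=3)
  i=2: ✗ (fails at j=3)
  i=3: ✗ (fails at j=3)
  i=4: ✗ (fails at j=4)
  i=5: ✗ (fails at j=5)

none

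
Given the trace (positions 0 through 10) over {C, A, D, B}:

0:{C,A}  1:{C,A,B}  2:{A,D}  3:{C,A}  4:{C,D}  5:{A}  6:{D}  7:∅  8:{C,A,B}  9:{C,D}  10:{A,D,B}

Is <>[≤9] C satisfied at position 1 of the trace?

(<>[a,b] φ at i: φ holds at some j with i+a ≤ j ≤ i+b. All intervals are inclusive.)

Yes

Check C at each j in [1,10]:
  j=1: true
  j=2: false
  j=3: true
  j=4: true
  j=5: false
  j=6: false
  j=7: false
  j=8: true
  j=9: true
  j=10: false
Found at j=1 → formula holds.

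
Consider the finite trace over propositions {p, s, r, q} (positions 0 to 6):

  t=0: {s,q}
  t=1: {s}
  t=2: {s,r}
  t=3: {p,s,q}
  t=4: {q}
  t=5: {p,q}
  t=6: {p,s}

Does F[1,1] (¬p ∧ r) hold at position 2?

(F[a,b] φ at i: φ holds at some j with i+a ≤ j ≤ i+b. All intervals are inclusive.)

Check (¬p ∧ r) at each j in [3,3]:
  j=3: false
No position in the window satisfies it → formula fails.

Does not hold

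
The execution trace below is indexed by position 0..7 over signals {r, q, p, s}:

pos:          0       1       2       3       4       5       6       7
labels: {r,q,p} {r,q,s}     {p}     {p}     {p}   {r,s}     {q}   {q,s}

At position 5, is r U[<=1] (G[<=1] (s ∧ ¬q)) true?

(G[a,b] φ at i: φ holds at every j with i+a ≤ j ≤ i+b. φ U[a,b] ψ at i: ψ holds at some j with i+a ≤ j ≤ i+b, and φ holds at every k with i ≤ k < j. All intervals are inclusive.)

Does not hold

Need some j in [5,6] with G[<=1] (s ∧ ¬q), and r at every k in [5,j-1].
  j=5: G[<=1] (s ∧ ¬q) — fails at 6.
  j=6: G[<=1] (s ∧ ¬q) — fails at 6.
No j in the window works → until fails.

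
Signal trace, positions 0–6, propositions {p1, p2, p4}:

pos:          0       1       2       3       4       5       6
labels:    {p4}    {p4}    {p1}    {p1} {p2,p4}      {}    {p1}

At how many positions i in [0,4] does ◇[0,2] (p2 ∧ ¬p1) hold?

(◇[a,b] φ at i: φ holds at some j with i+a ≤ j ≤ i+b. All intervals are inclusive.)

3

Evaluate at each i in [0,4]:
  i=0: ✗ (none in [0,2])
  i=1: ✗ (none in [1,3])
  i=2: ✓ (witness j=4)
  i=3: ✓ (witness j=4)
  i=4: ✓ (witness j=4)
Positions where it holds: {2, 3, 4} → 3.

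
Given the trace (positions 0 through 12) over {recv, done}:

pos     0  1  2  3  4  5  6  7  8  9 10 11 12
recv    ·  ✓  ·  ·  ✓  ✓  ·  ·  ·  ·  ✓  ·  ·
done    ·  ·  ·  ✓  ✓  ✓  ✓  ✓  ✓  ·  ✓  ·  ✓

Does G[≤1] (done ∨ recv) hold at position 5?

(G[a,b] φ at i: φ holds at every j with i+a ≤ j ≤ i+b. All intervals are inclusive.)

Check (done ∨ recv) at every j in [5,6]:
  j=5: true
  j=6: true
All positions satisfy it → formula holds.

Holds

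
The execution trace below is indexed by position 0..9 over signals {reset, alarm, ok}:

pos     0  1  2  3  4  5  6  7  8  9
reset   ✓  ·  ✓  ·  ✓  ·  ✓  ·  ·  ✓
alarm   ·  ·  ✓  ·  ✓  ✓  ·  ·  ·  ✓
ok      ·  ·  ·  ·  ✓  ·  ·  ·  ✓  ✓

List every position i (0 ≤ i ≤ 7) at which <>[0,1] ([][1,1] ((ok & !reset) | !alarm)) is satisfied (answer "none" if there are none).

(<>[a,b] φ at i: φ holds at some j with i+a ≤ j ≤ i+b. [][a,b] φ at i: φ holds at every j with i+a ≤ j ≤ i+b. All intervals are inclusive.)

0, 1, 2, 4, 5, 6, 7

Evaluate at each i in [0,7]:
  i=0: ✓ (witness j=0)
  i=1: ✓ (witness j=2)
  i=2: ✓ (witness j=2)
  i=3: ✗ (none in [3,4])
  i=4: ✓ (witness j=5)
  i=5: ✓ (witness j=5)
  i=6: ✓ (witness j=6)
  i=7: ✓ (witness j=7)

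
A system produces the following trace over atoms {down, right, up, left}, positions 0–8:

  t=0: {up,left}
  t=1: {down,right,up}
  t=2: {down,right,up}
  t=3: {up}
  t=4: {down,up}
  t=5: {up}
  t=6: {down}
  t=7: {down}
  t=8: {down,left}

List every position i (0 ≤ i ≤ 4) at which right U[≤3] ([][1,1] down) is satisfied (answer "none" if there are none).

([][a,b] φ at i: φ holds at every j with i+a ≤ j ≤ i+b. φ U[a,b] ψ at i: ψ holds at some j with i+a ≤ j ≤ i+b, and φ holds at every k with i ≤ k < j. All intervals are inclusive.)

0, 1, 2, 3

Evaluate at each i in [0,4]:
  i=0: ✓ (rhs at j=0)
  i=1: ✓ (rhs at j=1)
  i=2: ✓ (rhs at j=3; lhs holds on [2,2])
  i=3: ✓ (rhs at j=3)
  i=4: ✗ (lhs fails at k=4 before rhs at j=5)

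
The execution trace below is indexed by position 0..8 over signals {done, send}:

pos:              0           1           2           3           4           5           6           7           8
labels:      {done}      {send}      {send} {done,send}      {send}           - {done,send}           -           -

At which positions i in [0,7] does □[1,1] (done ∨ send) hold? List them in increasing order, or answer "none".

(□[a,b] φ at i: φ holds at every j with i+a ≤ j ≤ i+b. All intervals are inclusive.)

Evaluate at each i in [0,7]:
  i=0: ✓ (all of [1,1])
  i=1: ✓ (all of [2,2])
  i=2: ✓ (all of [3,3])
  i=3: ✓ (all of [4,4])
  i=4: ✗ (fails at j=5)
  i=5: ✓ (all of [6,6])
  i=6: ✗ (fails at j=7)
  i=7: ✗ (fails at j=8)

0, 1, 2, 3, 5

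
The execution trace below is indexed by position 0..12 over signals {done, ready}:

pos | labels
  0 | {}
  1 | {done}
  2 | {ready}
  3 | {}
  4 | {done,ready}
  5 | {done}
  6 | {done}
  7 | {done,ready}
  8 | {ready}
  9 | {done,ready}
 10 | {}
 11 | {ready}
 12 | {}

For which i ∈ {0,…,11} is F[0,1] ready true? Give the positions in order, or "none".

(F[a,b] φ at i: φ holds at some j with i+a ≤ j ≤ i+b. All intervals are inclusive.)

Evaluate at each i in [0,11]:
  i=0: ✗ (none in [0,1])
  i=1: ✓ (witness j=2)
  i=2: ✓ (witness j=2)
  i=3: ✓ (witness j=4)
  i=4: ✓ (witness j=4)
  i=5: ✗ (none in [5,6])
  i=6: ✓ (witness j=7)
  i=7: ✓ (witness j=7)
  i=8: ✓ (witness j=8)
  i=9: ✓ (witness j=9)
  i=10: ✓ (witness j=11)
  i=11: ✓ (witness j=11)

1, 2, 3, 4, 6, 7, 8, 9, 10, 11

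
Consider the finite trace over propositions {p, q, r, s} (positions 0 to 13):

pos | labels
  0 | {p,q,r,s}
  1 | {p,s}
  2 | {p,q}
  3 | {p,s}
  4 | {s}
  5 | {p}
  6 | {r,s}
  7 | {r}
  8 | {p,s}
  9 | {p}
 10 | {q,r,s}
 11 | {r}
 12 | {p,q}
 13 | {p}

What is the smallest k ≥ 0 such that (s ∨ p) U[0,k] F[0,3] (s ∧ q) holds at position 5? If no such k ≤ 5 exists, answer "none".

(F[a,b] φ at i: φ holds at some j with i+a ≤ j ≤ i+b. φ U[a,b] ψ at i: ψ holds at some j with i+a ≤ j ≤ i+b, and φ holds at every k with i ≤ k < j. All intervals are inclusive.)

Need earliest j ≥ 5 with F[0,3] (s ∧ q), and (s ∨ p) at every k in [5,j-1].
  j=5: rhs fails.
  j=6: rhs fails.
  j=7: rhs holds; lhs holds on [5,6]. k = 2.

2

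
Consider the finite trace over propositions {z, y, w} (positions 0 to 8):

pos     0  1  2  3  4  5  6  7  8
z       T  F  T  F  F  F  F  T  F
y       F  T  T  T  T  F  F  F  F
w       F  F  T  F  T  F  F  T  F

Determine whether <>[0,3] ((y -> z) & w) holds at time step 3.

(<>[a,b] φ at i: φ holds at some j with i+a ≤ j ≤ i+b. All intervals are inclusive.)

Does not hold

Check ((y -> z) & w) at each j in [3,6]:
  j=3: false
  j=4: false
  j=5: false
  j=6: false
No position in the window satisfies it → formula fails.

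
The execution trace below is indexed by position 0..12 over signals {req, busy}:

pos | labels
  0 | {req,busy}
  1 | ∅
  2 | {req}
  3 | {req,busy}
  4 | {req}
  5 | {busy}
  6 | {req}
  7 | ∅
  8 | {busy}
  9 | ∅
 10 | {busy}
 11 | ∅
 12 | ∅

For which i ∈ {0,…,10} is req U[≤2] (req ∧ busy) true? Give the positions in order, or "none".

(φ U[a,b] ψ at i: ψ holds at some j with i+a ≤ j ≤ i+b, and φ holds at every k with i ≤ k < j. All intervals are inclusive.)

0, 2, 3

Evaluate at each i in [0,10]:
  i=0: ✓ (rhs at j=0)
  i=1: ✗ (lhs fails at k=1 before rhs at j=3)
  i=2: ✓ (rhs at j=3; lhs holds on [2,2])
  i=3: ✓ (rhs at j=3)
  i=4: ✗ (no rhs in [4,6])
  i=5: ✗ (no rhs in [5,7])
  i=6: ✗ (no rhs in [6,8])
  i=7: ✗ (no rhs in [7,9])
  i=8: ✗ (no rhs in [8,10])
  i=9: ✗ (no rhs in [9,11])
  i=10: ✗ (no rhs in [10,12])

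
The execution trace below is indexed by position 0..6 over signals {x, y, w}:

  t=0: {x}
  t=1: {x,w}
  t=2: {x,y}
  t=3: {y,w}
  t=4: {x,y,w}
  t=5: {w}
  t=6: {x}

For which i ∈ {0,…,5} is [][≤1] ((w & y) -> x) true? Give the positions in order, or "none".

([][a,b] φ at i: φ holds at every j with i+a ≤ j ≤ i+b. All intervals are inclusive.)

Evaluate at each i in [0,5]:
  i=0: ✓ (all of [0,1])
  i=1: ✓ (all of [1,2])
  i=2: ✗ (fails at j=3)
  i=3: ✗ (fails at j=3)
  i=4: ✓ (all of [4,5])
  i=5: ✓ (all of [5,6])

0, 1, 4, 5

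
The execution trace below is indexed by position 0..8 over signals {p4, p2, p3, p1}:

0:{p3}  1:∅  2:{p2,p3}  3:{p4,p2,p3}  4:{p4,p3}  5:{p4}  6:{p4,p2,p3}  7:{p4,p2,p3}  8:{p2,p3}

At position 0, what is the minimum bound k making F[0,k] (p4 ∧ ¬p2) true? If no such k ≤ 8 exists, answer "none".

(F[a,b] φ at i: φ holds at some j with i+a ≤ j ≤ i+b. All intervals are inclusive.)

Scan j = 0,1,… for (p4 ∧ ¬p2):
  j=0: fails
  j=1: fails
  j=2: fails
  j=3: fails
  j=4: holds
First hit at j=4, so smallest k = 4-0 = 4.

4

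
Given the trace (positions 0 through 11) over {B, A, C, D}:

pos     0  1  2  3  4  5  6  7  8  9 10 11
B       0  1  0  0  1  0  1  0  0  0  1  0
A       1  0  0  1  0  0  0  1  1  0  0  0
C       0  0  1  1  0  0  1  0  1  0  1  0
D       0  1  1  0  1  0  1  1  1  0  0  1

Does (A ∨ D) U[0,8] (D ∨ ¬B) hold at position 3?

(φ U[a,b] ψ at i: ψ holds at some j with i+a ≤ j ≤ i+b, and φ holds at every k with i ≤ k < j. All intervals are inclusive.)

Need some j in [3,11] with (D ∨ ¬B), and (A ∨ D) at every k in [3,j-1].
  j=3: (D ∨ ¬B) holds; no prefix to check → satisfied.

Holds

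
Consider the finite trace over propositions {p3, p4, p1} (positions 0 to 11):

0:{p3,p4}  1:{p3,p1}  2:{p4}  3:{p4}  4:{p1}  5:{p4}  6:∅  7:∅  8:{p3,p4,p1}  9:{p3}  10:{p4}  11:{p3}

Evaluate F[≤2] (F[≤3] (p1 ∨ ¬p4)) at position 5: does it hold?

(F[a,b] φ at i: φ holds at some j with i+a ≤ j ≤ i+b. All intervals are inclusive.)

Yes

Check F[≤3] (p1 ∨ ¬p4) at each j in [5,7]:
  j=5: holds (witness at 6)
  j=6: holds (witness at 6)
  j=7: holds (witness at 7)
Found at j=5 → formula holds.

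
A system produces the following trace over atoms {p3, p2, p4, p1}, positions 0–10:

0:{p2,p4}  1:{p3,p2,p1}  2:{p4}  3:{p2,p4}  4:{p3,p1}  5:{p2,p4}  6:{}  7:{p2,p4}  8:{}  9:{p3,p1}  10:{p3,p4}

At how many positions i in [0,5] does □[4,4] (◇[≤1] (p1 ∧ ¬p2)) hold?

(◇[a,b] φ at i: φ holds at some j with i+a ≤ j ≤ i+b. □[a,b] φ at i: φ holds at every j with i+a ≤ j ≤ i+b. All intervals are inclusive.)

Evaluate at each i in [0,5]:
  i=0: ✓ (all of [4,4])
  i=1: ✗ (fails at j=5)
  i=2: ✗ (fails at j=6)
  i=3: ✗ (fails at j=7)
  i=4: ✓ (all of [8,8])
  i=5: ✓ (all of [9,9])
Positions where it holds: {0, 4, 5} → 3.

3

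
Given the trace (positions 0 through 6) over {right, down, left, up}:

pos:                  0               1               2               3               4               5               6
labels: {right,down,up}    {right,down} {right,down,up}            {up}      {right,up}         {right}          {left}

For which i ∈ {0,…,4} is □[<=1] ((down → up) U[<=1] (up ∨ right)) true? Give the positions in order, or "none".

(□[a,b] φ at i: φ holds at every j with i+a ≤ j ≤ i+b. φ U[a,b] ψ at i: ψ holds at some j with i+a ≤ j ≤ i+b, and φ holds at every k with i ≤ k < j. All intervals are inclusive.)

0, 1, 2, 3, 4

Evaluate at each i in [0,4]:
  i=0: ✓ (all of [0,1])
  i=1: ✓ (all of [1,2])
  i=2: ✓ (all of [2,3])
  i=3: ✓ (all of [3,4])
  i=4: ✓ (all of [4,5])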